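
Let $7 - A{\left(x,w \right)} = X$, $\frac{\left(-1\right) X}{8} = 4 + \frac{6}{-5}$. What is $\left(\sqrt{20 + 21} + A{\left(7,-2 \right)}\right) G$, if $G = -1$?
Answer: $- \frac{147}{5} - \sqrt{41} \approx -35.803$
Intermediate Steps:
$X = - \frac{112}{5}$ ($X = - 8 \left(4 + \frac{6}{-5}\right) = - 8 \left(4 + 6 \left(- \frac{1}{5}\right)\right) = - 8 \left(4 - \frac{6}{5}\right) = \left(-8\right) \frac{14}{5} = - \frac{112}{5} \approx -22.4$)
$A{\left(x,w \right)} = \frac{147}{5}$ ($A{\left(x,w \right)} = 7 - - \frac{112}{5} = 7 + \frac{112}{5} = \frac{147}{5}$)
$\left(\sqrt{20 + 21} + A{\left(7,-2 \right)}\right) G = \left(\sqrt{20 + 21} + \frac{147}{5}\right) \left(-1\right) = \left(\sqrt{41} + \frac{147}{5}\right) \left(-1\right) = \left(\frac{147}{5} + \sqrt{41}\right) \left(-1\right) = - \frac{147}{5} - \sqrt{41}$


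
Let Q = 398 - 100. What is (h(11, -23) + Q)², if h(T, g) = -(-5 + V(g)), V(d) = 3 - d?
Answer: 76729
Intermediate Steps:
h(T, g) = 2 + g (h(T, g) = -(-5 + (3 - g)) = -(-2 - g) = 2 + g)
Q = 298
(h(11, -23) + Q)² = ((2 - 23) + 298)² = (-21 + 298)² = 277² = 76729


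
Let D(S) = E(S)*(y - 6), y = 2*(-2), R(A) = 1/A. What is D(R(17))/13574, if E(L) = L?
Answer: -5/115379 ≈ -4.3335e-5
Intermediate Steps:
y = -4
D(S) = -10*S (D(S) = S*(-4 - 6) = S*(-10) = -10*S)
D(R(17))/13574 = -10/17/13574 = -10*1/17*(1/13574) = -10/17*1/13574 = -5/115379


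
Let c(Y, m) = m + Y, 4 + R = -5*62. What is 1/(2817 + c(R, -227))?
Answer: 1/2276 ≈ 0.00043937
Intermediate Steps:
R = -314 (R = -4 - 5*62 = -4 - 310 = -314)
c(Y, m) = Y + m
1/(2817 + c(R, -227)) = 1/(2817 + (-314 - 227)) = 1/(2817 - 541) = 1/2276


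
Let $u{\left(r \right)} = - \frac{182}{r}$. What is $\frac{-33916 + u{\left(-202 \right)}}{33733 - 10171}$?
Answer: $- \frac{3425425}{2379762} \approx -1.4394$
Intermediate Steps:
$\frac{-33916 + u{\left(-202 \right)}}{33733 - 10171} = \frac{-33916 - \frac{182}{-202}}{33733 - 10171} = \frac{-33916 - - \frac{91}{101}}{23562} = \left(-33916 + \frac{91}{101}\right) \frac{1}{23562} = \left(- \frac{3425425}{101}\right) \frac{1}{23562} = - \frac{3425425}{2379762}$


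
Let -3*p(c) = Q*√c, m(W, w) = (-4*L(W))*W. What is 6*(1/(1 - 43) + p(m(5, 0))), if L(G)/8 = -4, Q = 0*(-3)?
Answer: -⅐ ≈ -0.14286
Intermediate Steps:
Q = 0
L(G) = -32 (L(G) = 8*(-4) = -32)
m(W, w) = 128*W (m(W, w) = (-4*(-32))*W = 128*W)
p(c) = 0 (p(c) = -0*√c = -⅓*0 = 0)
6*(1/(1 - 43) + p(m(5, 0))) = 6*(1/(1 - 43) + 0) = 6*(1/(-42) + 0) = 6*(-1/42 + 0) = 6*(-1/42) = -⅐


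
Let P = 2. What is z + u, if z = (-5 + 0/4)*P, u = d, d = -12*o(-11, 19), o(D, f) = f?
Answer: -238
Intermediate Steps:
d = -228 (d = -12*19 = -228)
u = -228
z = -10 (z = (-5 + 0/4)*2 = (-5 + (¼)*0)*2 = (-5 + 0)*2 = -5*2 = -10)
z + u = -10 - 228 = -238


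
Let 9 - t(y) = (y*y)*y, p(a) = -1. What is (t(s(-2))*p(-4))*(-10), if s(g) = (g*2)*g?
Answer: -5030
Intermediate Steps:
s(g) = 2*g² (s(g) = (2*g)*g = 2*g²)
t(y) = 9 - y³ (t(y) = 9 - y*y*y = 9 - y²*y = 9 - y³)
(t(s(-2))*p(-4))*(-10) = ((9 - (2*(-2)²)³)*(-1))*(-10) = ((9 - (2*4)³)*(-1))*(-10) = ((9 - 1*8³)*(-1))*(-10) = ((9 - 1*512)*(-1))*(-10) = ((9 - 512)*(-1))*(-10) = -503*(-1)*(-10) = 503*(-10) = -5030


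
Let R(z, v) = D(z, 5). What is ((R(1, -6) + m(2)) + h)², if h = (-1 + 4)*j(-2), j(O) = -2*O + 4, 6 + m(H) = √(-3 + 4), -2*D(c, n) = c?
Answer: 1369/4 ≈ 342.25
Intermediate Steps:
D(c, n) = -c/2
R(z, v) = -z/2
m(H) = -5 (m(H) = -6 + √(-3 + 4) = -6 + √1 = -6 + 1 = -5)
j(O) = 4 - 2*O
h = 24 (h = (-1 + 4)*(4 - 2*(-2)) = 3*(4 + 4) = 3*8 = 24)
((R(1, -6) + m(2)) + h)² = ((-½*1 - 5) + 24)² = ((-½ - 5) + 24)² = (-11/2 + 24)² = (37/2)² = 1369/4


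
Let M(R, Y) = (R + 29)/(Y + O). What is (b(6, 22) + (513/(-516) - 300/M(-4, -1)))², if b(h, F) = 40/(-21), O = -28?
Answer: 1553774715025/13046544 ≈ 1.1909e+5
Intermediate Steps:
M(R, Y) = (29 + R)/(-28 + Y) (M(R, Y) = (R + 29)/(Y - 28) = (29 + R)/(-28 + Y))
b(h, F) = -40/21 (b(h, F) = 40*(-1/21) = -40/21)
(b(6, 22) + (513/(-516) - 300/M(-4, -1)))² = (-40/21 + (513/(-516) - 300*(-28 - 1)/(29 - 4)))² = (-40/21 + (513*(-1/516) - 300/(25/(-29))))² = (-40/21 + (-171/172 - 300/((-1/29*25))))² = (-40/21 + (-171/172 - 300/(-25/29)))² = (-40/21 + (-171/172 - 300*(-29/25)))² = (-40/21 + (-171/172 + 348))² = (-40/21 + 59685/172)² = (1246505/3612)² = 1553774715025/13046544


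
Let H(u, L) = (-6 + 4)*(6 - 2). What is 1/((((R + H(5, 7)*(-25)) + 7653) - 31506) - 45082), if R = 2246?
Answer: -1/66489 ≈ -1.5040e-5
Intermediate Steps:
H(u, L) = -8 (H(u, L) = -2*4 = -8)
1/((((R + H(5, 7)*(-25)) + 7653) - 31506) - 45082) = 1/((((2246 - 8*(-25)) + 7653) - 31506) - 45082) = 1/((((2246 + 200) + 7653) - 31506) - 45082) = 1/(((2446 + 7653) - 31506) - 45082) = 1/((10099 - 31506) - 45082) = 1/(-21407 - 45082) = 1/(-66489) = -1/66489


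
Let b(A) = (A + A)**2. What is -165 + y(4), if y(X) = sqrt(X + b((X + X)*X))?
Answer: -165 + 10*sqrt(41) ≈ -100.97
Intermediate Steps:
b(A) = 4*A**2 (b(A) = (2*A)**2 = 4*A**2)
y(X) = sqrt(X + 16*X**4) (y(X) = sqrt(X + 4*((X + X)*X)**2) = sqrt(X + 4*((2*X)*X)**2) = sqrt(X + 4*(2*X**2)**2) = sqrt(X + 4*(4*X**4)) = sqrt(X + 16*X**4))
-165 + y(4) = -165 + sqrt(4 + 16*4**4) = -165 + sqrt(4 + 16*256) = -165 + sqrt(4 + 4096) = -165 + sqrt(4100) = -165 + 10*sqrt(41)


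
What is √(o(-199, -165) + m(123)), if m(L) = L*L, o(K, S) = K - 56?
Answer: √14874 ≈ 121.96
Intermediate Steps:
o(K, S) = -56 + K
m(L) = L²
√(o(-199, -165) + m(123)) = √((-56 - 199) + 123²) = √(-255 + 15129) = √14874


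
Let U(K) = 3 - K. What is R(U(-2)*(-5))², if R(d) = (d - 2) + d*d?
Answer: 357604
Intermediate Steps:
R(d) = -2 + d + d² (R(d) = (-2 + d) + d² = -2 + d + d²)
R(U(-2)*(-5))² = (-2 + (3 - 1*(-2))*(-5) + ((3 - 1*(-2))*(-5))²)² = (-2 + (3 + 2)*(-5) + ((3 + 2)*(-5))²)² = (-2 + 5*(-5) + (5*(-5))²)² = (-2 - 25 + (-25)²)² = (-2 - 25 + 625)² = 598² = 357604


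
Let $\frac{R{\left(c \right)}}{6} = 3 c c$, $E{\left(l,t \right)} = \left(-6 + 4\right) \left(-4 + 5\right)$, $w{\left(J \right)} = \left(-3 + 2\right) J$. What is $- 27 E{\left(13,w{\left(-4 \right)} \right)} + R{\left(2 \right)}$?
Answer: $126$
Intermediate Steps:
$w{\left(J \right)} = - J$
$E{\left(l,t \right)} = -2$ ($E{\left(l,t \right)} = \left(-2\right) 1 = -2$)
$R{\left(c \right)} = 18 c^{2}$ ($R{\left(c \right)} = 6 \cdot 3 c c = 6 \cdot 3 c^{2} = 18 c^{2}$)
$- 27 E{\left(13,w{\left(-4 \right)} \right)} + R{\left(2 \right)} = \left(-27\right) \left(-2\right) + 18 \cdot 2^{2} = 54 + 18 \cdot 4 = 54 + 72 = 126$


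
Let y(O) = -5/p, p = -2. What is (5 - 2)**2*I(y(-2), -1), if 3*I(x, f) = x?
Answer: 15/2 ≈ 7.5000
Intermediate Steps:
y(O) = 5/2 (y(O) = -5/(-2) = -5*(-1/2) = 5/2)
I(x, f) = x/3
(5 - 2)**2*I(y(-2), -1) = (5 - 2)**2*((1/3)*(5/2)) = 3**2*(5/6) = 9*(5/6) = 15/2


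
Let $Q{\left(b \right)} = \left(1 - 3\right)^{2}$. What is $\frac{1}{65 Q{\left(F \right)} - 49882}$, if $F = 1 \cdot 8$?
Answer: $- \frac{1}{49622} \approx -2.0152 \cdot 10^{-5}$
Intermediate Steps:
$F = 8$
$Q{\left(b \right)} = 4$ ($Q{\left(b \right)} = \left(-2\right)^{2} = 4$)
$\frac{1}{65 Q{\left(F \right)} - 49882} = \frac{1}{65 \cdot 4 - 49882} = \frac{1}{260 - 49882} = \frac{1}{-49622} = - \frac{1}{49622}$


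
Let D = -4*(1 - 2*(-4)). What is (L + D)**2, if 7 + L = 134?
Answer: 8281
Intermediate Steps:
L = 127 (L = -7 + 134 = 127)
D = -36 (D = -4*(1 + 8) = -4*9 = -36)
(L + D)**2 = (127 - 36)**2 = 91**2 = 8281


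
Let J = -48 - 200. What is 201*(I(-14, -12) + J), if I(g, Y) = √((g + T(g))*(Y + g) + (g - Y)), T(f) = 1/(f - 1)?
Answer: -49848 + 268*√5115/5 ≈ -46015.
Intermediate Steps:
T(f) = 1/(-1 + f)
I(g, Y) = √(g - Y + (Y + g)*(g + 1/(-1 + g))) (I(g, Y) = √((g + 1/(-1 + g))*(Y + g) + (g - Y)) = √((Y + g)*(g + 1/(-1 + g)) + (g - Y)) = √(g - Y + (Y + g)*(g + 1/(-1 + g))))
J = -248
201*(I(-14, -12) + J) = 201*(√((-12 - 14 + (-1 - 14)*(-14 + (-14)² - 1*(-12) - 12*(-14)))/(-1 - 14)) - 248) = 201*(√((-12 - 14 - 15*(-14 + 196 + 12 + 168))/(-15)) - 248) = 201*(√(-(-12 - 14 - 15*362)/15) - 248) = 201*(√(-(-12 - 14 - 5430)/15) - 248) = 201*(√(-1/15*(-5456)) - 248) = 201*(√(5456/15) - 248) = 201*(4*√5115/15 - 248) = 201*(-248 + 4*√5115/15) = -49848 + 268*√5115/5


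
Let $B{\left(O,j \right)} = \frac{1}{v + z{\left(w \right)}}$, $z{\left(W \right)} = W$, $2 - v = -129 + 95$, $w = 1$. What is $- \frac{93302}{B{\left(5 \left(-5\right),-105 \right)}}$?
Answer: $-3452174$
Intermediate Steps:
$v = 36$ ($v = 2 - \left(-129 + 95\right) = 2 - -34 = 2 + 34 = 36$)
$B{\left(O,j \right)} = \frac{1}{37}$ ($B{\left(O,j \right)} = \frac{1}{36 + 1} = \frac{1}{37}$)
$- \frac{93302}{B{\left(5 \left(-5\right),-105 \right)}} = - 93302 \frac{1}{\frac{1}{37}} = \left(-93302\right) 37 = -3452174$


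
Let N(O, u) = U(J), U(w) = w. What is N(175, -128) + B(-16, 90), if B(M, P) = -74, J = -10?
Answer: -84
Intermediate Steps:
N(O, u) = -10
N(175, -128) + B(-16, 90) = -10 - 74 = -84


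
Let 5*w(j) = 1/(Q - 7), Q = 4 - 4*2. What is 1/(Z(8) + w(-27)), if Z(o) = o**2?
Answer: 55/3519 ≈ 0.015629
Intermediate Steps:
Q = -4 (Q = 4 - 8 = -4)
w(j) = -1/55 (w(j) = 1/(5*(-4 - 7)) = (1/5)/(-11) = (1/5)*(-1/11) = -1/55)
1/(Z(8) + w(-27)) = 1/(8**2 - 1/55) = 1/(64 - 1/55) = 1/(3519/55) = 55/3519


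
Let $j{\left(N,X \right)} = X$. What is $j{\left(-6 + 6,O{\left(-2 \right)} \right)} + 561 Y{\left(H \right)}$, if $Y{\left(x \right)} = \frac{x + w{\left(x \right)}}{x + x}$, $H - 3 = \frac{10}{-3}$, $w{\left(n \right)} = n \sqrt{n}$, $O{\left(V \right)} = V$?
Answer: $\frac{557}{2} + \frac{187 i \sqrt{3}}{2} \approx 278.5 + 161.95 i$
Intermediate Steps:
$w{\left(n \right)} = n^{\frac{3}{2}}$
$H = - \frac{1}{3}$ ($H = 3 + \frac{10}{-3} = 3 + 10 \left(- \frac{1}{3}\right) = 3 - \frac{10}{3} = - \frac{1}{3} \approx -0.33333$)
$Y{\left(x \right)} = \frac{x + x^{\frac{3}{2}}}{2 x}$ ($Y{\left(x \right)} = \frac{x + x^{\frac{3}{2}}}{x + x} = \frac{x + x^{\frac{3}{2}}}{2 x}$)
$j{\left(-6 + 6,O{\left(-2 \right)} \right)} + 561 Y{\left(H \right)} = -2 + 561 \frac{- \frac{1}{3} + \left(- \frac{1}{3}\right)^{\frac{3}{2}}}{2 \left(- \frac{1}{3}\right)} = -2 + 561 \cdot \frac{1}{2} \left(-3\right) \left(- \frac{1}{3} - \frac{i \sqrt{3}}{9}\right) = -2 + 561 \left(\frac{1}{2} + \frac{i \sqrt{3}}{6}\right) = -2 + \left(\frac{561}{2} + \frac{187 i \sqrt{3}}{2}\right) = \frac{557}{2} + \frac{187 i \sqrt{3}}{2}$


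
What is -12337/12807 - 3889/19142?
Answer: -285961277/245151594 ≈ -1.1665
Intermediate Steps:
-12337/12807 - 3889/19142 = -285961277/245151594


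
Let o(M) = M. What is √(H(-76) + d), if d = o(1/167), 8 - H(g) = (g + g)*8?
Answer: √34136303/167 ≈ 34.986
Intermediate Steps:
H(g) = 8 - 16*g (H(g) = 8 - (g + g)*8 = 8 - 2*g*8 = 8 - 16*g)
d = 1/167 ≈ 0.0059880
√(H(-76) + d) = √((8 - 16*(-76)) + 1/167) = √((8 + 1216) + 1/167) = √(1224 + 1/167) = √(204409/167) = √34136303/167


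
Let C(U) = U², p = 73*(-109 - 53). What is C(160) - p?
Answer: 37426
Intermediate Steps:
p = -11826 (p = 73*(-162) = -11826)
C(160) - p = 160² - 1*(-11826) = 25600 + 11826 = 37426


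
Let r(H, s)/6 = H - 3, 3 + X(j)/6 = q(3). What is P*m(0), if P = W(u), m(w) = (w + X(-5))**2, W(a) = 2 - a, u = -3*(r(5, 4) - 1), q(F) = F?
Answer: 0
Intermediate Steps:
X(j) = 0 (X(j) = -18 + 6*3 = -18 + 18 = 0)
r(H, s) = -18 + 6*H (r(H, s) = 6*(H - 3) = 6*(-3 + H) = -18 + 6*H)
u = -33 (u = -3*((-18 + 6*5) - 1) = -3*((-18 + 30) - 1) = -3*(12 - 1) = -3*11 = -33)
m(w) = w**2 (m(w) = (w + 0)**2 = w**2)
P = 35 (P = 2 - 1*(-33) = 2 + 33 = 35)
P*m(0) = 35*0**2 = 35*0 = 0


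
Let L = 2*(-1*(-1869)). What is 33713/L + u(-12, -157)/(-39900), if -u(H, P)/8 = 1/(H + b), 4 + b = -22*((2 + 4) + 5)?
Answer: 2065763897/229045950 ≈ 9.0190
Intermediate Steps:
b = -246 (b = -4 - 22*((2 + 4) + 5) = -4 - 22*(6 + 5) = -4 - 22*11 = -4 - 242 = -246)
u(H, P) = -8/(-246 + H) (u(H, P) = -8/(H - 246) = -8/(-246 + H))
L = 3738 (L = 2*1869 = 3738)
33713/L + u(-12, -157)/(-39900) = 33713/3738 - 8/(-246 - 12)/(-39900) = 33713*(1/3738) - 8/(-258)*(-1/39900) = 33713/3738 - 8*(-1/258)*(-1/39900) = 33713/3738 + (4/129)*(-1/39900) = 33713/3738 - 1/1286775 = 2065763897/229045950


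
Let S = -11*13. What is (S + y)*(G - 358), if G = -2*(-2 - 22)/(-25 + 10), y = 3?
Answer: 50568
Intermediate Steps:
G = -16/5 (G = -(-48)/(-15) = -(-48)*(-1)/15 = -2*8/5 = -16/5 ≈ -3.2000)
S = -143
(S + y)*(G - 358) = (-143 + 3)*(-16/5 - 358) = -140*(-1806/5) = 50568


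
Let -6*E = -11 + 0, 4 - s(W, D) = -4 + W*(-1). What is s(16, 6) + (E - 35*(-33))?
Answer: 7085/6 ≈ 1180.8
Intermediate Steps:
s(W, D) = 8 + W (s(W, D) = 4 - (-4 + W*(-1)) = 4 - (-4 - W) = 4 + (4 + W) = 8 + W)
E = 11/6 (E = -(-11 + 0)/6 = -1/6*(-11) = 11/6 ≈ 1.8333)
s(16, 6) + (E - 35*(-33)) = (8 + 16) + (11/6 - 35*(-33)) = 24 + (11/6 + 1155) = 24 + 6941/6 = 7085/6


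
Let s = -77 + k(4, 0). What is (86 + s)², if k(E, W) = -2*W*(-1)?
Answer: 81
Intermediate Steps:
k(E, W) = 2*W
s = -77 (s = -77 + 2*0 = -77 + 0 = -77)
(86 + s)² = (86 - 77)² = 9² = 81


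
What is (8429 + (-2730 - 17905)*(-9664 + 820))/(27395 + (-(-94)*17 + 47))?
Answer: 182504369/29040 ≈ 6284.6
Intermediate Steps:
(8429 + (-2730 - 17905)*(-9664 + 820))/(27395 + (-(-94)*17 + 47)) = (8429 - 20635*(-8844))/(27395 + (-94*(-17) + 47)) = (8429 + 182495940)/(27395 + (1598 + 47)) = 182504369/(27395 + 1645) = 182504369/29040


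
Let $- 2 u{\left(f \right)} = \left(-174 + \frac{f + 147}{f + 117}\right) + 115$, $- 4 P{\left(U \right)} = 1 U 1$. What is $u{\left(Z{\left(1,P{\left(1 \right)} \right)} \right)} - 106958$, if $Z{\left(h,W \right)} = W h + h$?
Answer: $- \frac{16787873}{157} \approx -1.0693 \cdot 10^{5}$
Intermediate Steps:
$P{\left(U \right)} = - \frac{U}{4}$ ($P{\left(U \right)} = - \frac{1 U 1}{4} = - \frac{U 1}{4} = - \frac{U}{4}$)
$Z{\left(h,W \right)} = h + W h$
$u{\left(f \right)} = \frac{59}{2} - \frac{147 + f}{2 \left(117 + f\right)}$ ($u{\left(f \right)} = - \frac{\left(-174 + \frac{f + 147}{f + 117}\right) + 115}{2} = - \frac{\left(-174 + \frac{147 + f}{117 + f}\right) + 115}{2} = - \frac{-59 + \frac{147 + f}{117 + f}}{2} = \frac{59}{2} - \frac{147 + f}{2 \left(117 + f\right)}$)
$u{\left(Z{\left(1,P{\left(1 \right)} \right)} \right)} - 106958 = \frac{3378 + 29 \cdot 1 \left(1 - \frac{1}{4}\right)}{117 + 1 \left(1 - \frac{1}{4}\right)} - 106958 = \frac{3378 + 29 \cdot 1 \cdot \frac{3}{4}}{117 + 1 \cdot \frac{3}{4}} - 106958 = \frac{3378 + 29 \cdot \frac{3}{4}}{117 + \frac{3}{4}} - 106958 = \frac{3378 + \frac{87}{4}}{\frac{471}{4}} - 106958 = \frac{4}{471} \cdot \frac{13599}{4} - 106958 = \frac{4533}{157} - 106958 = - \frac{16787873}{157}$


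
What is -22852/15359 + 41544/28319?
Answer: -9071492/434951521 ≈ -0.020856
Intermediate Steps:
-22852/15359 + 41544/28319 = -9071492/434951521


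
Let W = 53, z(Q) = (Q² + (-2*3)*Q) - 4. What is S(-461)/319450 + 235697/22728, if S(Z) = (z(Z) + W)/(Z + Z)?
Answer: 17353906693673/1673535937800 ≈ 10.370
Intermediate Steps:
z(Q) = -4 + Q² - 6*Q (z(Q) = (Q² - 6*Q) - 4 = -4 + Q² - 6*Q)
S(Z) = (49 + Z² - 6*Z)/(2*Z) (S(Z) = ((-4 + Z² - 6*Z) + 53)/(Z + Z) = (49 + Z² - 6*Z)/((2*Z)) = (49 + Z² - 6*Z)*(1/(2*Z)) = (49 + Z² - 6*Z)/(2*Z))
S(-461)/319450 + 235697/22728 = (-3 + (½)*(-461) + (49/2)/(-461))/319450 + 235697/22728 = (-3 - 461/2 + (49/2)*(-1/461))*(1/319450) + 235697*(1/22728) = (-3 - 461/2 - 49/922)*(1/319450) + 235697/22728 = -107668/461*1/319450 + 235697/22728 = -53834/73633225 + 235697/22728 = 17353906693673/1673535937800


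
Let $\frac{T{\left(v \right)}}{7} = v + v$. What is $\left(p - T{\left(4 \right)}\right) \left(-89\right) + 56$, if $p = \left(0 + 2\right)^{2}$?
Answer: $4684$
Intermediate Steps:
$T{\left(v \right)} = 14 v$ ($T{\left(v \right)} = 7 \left(v + v\right) = 7 \cdot 2 v = 14 v$)
$p = 4$ ($p = 2^{2} = 4$)
$\left(p - T{\left(4 \right)}\right) \left(-89\right) + 56 = \left(4 - 14 \cdot 4\right) \left(-89\right) + 56 = \left(4 - 56\right) \left(-89\right) + 56 = \left(-52\right) \left(-89\right) + 56 = 4628 + 56 = 4684$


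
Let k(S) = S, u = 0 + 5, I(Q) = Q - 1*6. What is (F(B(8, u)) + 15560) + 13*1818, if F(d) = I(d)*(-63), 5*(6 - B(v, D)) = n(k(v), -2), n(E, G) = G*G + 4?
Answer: 196474/5 ≈ 39295.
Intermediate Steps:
I(Q) = -6 + Q (I(Q) = Q - 6 = -6 + Q)
u = 5
n(E, G) = 4 + G**2 (n(E, G) = G**2 + 4 = 4 + G**2)
B(v, D) = 22/5 (B(v, D) = 6 - (4 + (-2)**2)/5 = 6 - (4 + 4)/5 = 6 - 1/5*8 = 6 - 8/5 = 22/5)
F(d) = 378 - 63*d (F(d) = (-6 + d)*(-63) = 378 - 63*d)
(F(B(8, u)) + 15560) + 13*1818 = ((378 - 63*22/5) + 15560) + 13*1818 = ((378 - 1386/5) + 15560) + 23634 = (504/5 + 15560) + 23634 = 78304/5 + 23634 = 196474/5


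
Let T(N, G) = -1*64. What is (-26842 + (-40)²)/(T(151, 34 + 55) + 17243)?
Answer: -25242/17179 ≈ -1.4694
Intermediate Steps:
T(N, G) = -64
(-26842 + (-40)²)/(T(151, 34 + 55) + 17243) = (-26842 + (-40)²)/(-64 + 17243) = (-26842 + 1600)/17179 = -25242*1/17179 = -25242/17179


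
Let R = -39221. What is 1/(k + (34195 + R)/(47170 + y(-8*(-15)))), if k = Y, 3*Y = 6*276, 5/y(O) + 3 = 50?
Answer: 2216995/1223545018 ≈ 0.0018119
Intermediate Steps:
y(O) = 5/47 (y(O) = 5/(-3 + 50) = 5/47)
Y = 552 (Y = (6*276)/3 = (⅓)*1656 = 552)
k = 552
1/(k + (34195 + R)/(47170 + y(-8*(-15)))) = 1/(552 + (34195 - 39221)/(47170 + 5/47)) = 1/(552 - 5026/2216995/47) = 1/(552 - 5026*47/2216995) = 1/(552 - 236222/2216995) = 1/(1223545018/2216995) = 2216995/1223545018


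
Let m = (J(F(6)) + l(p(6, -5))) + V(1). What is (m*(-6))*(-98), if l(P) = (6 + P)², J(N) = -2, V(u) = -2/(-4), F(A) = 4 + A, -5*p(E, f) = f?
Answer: 27930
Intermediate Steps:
p(E, f) = -f/5
V(u) = ½ (V(u) = -2*(-¼) = ½)
m = 95/2 (m = (-2 + (6 - ⅕*(-5))²) + ½ = (-2 + (6 + 1)²) + ½ = (-2 + 7²) + ½ = (-2 + 49) + ½ = 47 + ½ = 95/2 ≈ 47.500)
(m*(-6))*(-98) = ((95/2)*(-6))*(-98) = -285*(-98) = 27930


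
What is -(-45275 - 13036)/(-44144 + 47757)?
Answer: 58311/3613 ≈ 16.139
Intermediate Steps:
-(-45275 - 13036)/(-44144 + 47757) = -(-58311)/3613 = -1*(-58311/3613) = 58311/3613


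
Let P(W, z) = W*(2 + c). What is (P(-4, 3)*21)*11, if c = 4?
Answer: -5544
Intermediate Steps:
P(W, z) = 6*W (P(W, z) = W*(2 + 4) = W*6 = 6*W)
(P(-4, 3)*21)*11 = ((6*(-4))*21)*11 = -24*21*11 = -504*11 = -5544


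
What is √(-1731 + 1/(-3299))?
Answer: I*√18839170430/3299 ≈ 41.605*I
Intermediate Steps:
√(-1731 + 1/(-3299)) = √(-1731 - 1/3299) = √(-5710570/3299) = I*√18839170430/3299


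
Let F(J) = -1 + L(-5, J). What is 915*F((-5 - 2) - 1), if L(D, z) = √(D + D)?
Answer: -915 + 915*I*√10 ≈ -915.0 + 2893.5*I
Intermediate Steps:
L(D, z) = √2*√D (L(D, z) = √(2*D) = √2*√D)
F(J) = -1 + I*√10 (F(J) = -1 + √2*√(-5) = -1 + √2*(I*√5) = -1 + I*√10)
915*F((-5 - 2) - 1) = 915*(-1 + I*√10) = -915 + 915*I*√10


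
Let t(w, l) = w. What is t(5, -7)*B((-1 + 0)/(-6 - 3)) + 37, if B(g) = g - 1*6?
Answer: 68/9 ≈ 7.5556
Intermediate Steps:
B(g) = -6 + g (B(g) = g - 6 = -6 + g)
t(5, -7)*B((-1 + 0)/(-6 - 3)) + 37 = 5*(-6 + (-1 + 0)/(-6 - 3)) + 37 = 5*(-6 - 1/(-9)) + 37 = 5*(-6 - 1*(-⅑)) + 37 = 5*(-6 + ⅑) + 37 = 5*(-53/9) + 37 = -265/9 + 37 = 68/9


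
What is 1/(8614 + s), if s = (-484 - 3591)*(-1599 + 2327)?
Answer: -1/2957986 ≈ -3.3807e-7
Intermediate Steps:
s = -2966600 (s = -4075*728 = -2966600)
1/(8614 + s) = 1/(8614 - 2966600) = 1/(-2957986) = -1/2957986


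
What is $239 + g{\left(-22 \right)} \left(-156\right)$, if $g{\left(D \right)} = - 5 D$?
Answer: $-16921$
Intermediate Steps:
$239 + g{\left(-22 \right)} \left(-156\right) = 239 + \left(-5\right) \left(-22\right) \left(-156\right) = 239 + 110 \left(-156\right) = 239 - 17160 = -16921$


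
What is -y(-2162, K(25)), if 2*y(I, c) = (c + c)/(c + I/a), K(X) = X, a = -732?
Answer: -9150/10231 ≈ -0.89434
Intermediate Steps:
y(I, c) = c/(c - I/732) (y(I, c) = ((c + c)/(c + I/(-732)))/2 = ((2*c)/(c + I*(-1/732)))/2 = ((2*c)/(c - I/732))/2 = (2*c/(c - I/732))/2 = c/(c - I/732))
-y(-2162, K(25)) = -732*25/(-1*(-2162) + 732*25) = -732*25/(2162 + 18300) = -732*25/20462 = -1*9150/10231 = -9150/10231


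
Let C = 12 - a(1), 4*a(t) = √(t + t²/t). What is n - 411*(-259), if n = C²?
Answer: 852745/8 - 6*√2 ≈ 1.0658e+5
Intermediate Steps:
a(t) = √2*√t/4 (a(t) = √(t + t²/t)/4 = √(t + t)/4 = √(2*t)/4 = (√2*√t)/4 = √2*√t/4)
C = 12 - √2/4 (C = 12 - √2*√1/4 = 12 - √2/4 ≈ 11.646)
n = (12 - √2/4)² ≈ 135.64
n - 411*(-259) = (48 - √2)²/16 - 411*(-259) = (48 - √2)²/16 + 106449 = 106449 + (48 - √2)²/16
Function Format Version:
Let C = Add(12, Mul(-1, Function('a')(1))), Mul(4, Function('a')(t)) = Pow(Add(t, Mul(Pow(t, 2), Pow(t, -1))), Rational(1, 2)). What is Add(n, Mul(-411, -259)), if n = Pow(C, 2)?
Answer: Add(Rational(852745, 8), Mul(-6, Pow(2, Rational(1, 2)))) ≈ 1.0658e+5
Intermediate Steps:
Function('a')(t) = Mul(Rational(1, 4), Pow(2, Rational(1, 2)), Pow(t, Rational(1, 2))) (Function('a')(t) = Mul(Rational(1, 4), Pow(Add(t, Mul(Pow(t, 2), Pow(t, -1))), Rational(1, 2))) = Mul(Rational(1, 4), Pow(Add(t, t), Rational(1, 2))) = Mul(Rational(1, 4), Pow(Mul(2, t), Rational(1, 2))) = Mul(Rational(1, 4), Mul(Pow(2, Rational(1, 2)), Pow(t, Rational(1, 2)))) = Mul(Rational(1, 4), Pow(2, Rational(1, 2)), Pow(t, Rational(1, 2))))
C = Add(12, Mul(Rational(-1, 4), Pow(2, Rational(1, 2)))) (C = Add(12, Mul(-1, Mul(Rational(1, 4), Pow(2, Rational(1, 2)), Pow(1, Rational(1, 2))))) = Add(12, Mul(-1, Mul(Rational(1, 4), Pow(2, Rational(1, 2)), 1))) = Add(12, Mul(-1, Mul(Rational(1, 4), Pow(2, Rational(1, 2))))) = Add(12, Mul(Rational(-1, 4), Pow(2, Rational(1, 2)))) ≈ 11.646)
n = Pow(Add(12, Mul(Rational(-1, 4), Pow(2, Rational(1, 2)))), 2) ≈ 135.64
Add(n, Mul(-411, -259)) = Add(Mul(Rational(1, 16), Pow(Add(48, Mul(-1, Pow(2, Rational(1, 2)))), 2)), Mul(-411, -259)) = Add(Mul(Rational(1, 16), Pow(Add(48, Mul(-1, Pow(2, Rational(1, 2)))), 2)), 106449) = Add(106449, Mul(Rational(1, 16), Pow(Add(48, Mul(-1, Pow(2, Rational(1, 2)))), 2)))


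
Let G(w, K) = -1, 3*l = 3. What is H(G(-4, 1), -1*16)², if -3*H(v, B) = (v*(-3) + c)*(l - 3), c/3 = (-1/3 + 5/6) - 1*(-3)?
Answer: 81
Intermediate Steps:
l = 1 (l = (⅓)*3 = 1)
c = 21/2 (c = 3*((-1/3 + 5/6) - 1*(-3)) = 3*((-1*⅓ + 5*(⅙)) + 3) = 3*((-⅓ + ⅚) + 3) = 3*(½ + 3) = 3*(7/2) = 21/2 ≈ 10.500)
H(v, B) = 7 - 2*v (H(v, B) = -(v*(-3) + 21/2)*(1 - 3)/3 = -(-3*v + 21/2)*(-2)/3 = -(21/2 - 3*v)*(-2)/3 = -(-21 + 6*v)/3 = 7 - 2*v)
H(G(-4, 1), -1*16)² = (7 - 2*(-1))² = (7 + 2)² = 9² = 81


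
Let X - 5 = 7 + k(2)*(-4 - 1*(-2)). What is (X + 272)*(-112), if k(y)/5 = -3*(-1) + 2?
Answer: -26208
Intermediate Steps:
k(y) = 25 (k(y) = 5*(-3*(-1) + 2) = 5*(3 + 2) = 5*5 = 25)
X = -38 (X = 5 + (7 + 25*(-4 - 1*(-2))) = 5 + (7 + 25*(-4 + 2)) = 5 + (7 + 25*(-2)) = 5 + (7 - 50) = 5 - 43 = -38)
(X + 272)*(-112) = (-38 + 272)*(-112) = 234*(-112) = -26208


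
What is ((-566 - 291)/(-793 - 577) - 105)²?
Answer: 20446998049/1876900 ≈ 10894.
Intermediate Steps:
((-566 - 291)/(-793 - 577) - 105)² = (-857/(-1370) - 105)² = (-857*(-1/1370) - 105)² = (857/1370 - 105)² = (-142993/1370)² = 20446998049/1876900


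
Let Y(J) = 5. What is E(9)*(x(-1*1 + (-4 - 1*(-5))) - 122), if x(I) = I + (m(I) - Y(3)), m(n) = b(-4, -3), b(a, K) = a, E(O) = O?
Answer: -1179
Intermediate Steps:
m(n) = -4
x(I) = -9 + I (x(I) = I + (-4 - 1*5) = I + (-4 - 5) = I - 9 = -9 + I)
E(9)*(x(-1*1 + (-4 - 1*(-5))) - 122) = 9*((-9 + (-1*1 + (-4 - 1*(-5)))) - 122) = 9*((-9 + (-1 + (-4 + 5))) - 122) = 9*((-9 + (-1 + 1)) - 122) = 9*((-9 + 0) - 122) = 9*(-9 - 122) = 9*(-131) = -1179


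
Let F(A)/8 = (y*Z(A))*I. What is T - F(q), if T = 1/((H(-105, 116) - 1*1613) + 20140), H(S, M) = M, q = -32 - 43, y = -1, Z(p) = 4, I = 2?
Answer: 1193153/18643 ≈ 64.000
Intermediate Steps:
q = -75
F(A) = -64 (F(A) = 8*(-1*4*2) = 8*(-4*2) = 8*(-8) = -64)
T = 1/18643 (T = 1/((116 - 1*1613) + 20140) = 1/((116 - 1613) + 20140) = 1/(-1497 + 20140) = 1/18643 ≈ 5.3639e-5)
T - F(q) = 1/18643 - 1*(-64) = 1/18643 + 64 = 1193153/18643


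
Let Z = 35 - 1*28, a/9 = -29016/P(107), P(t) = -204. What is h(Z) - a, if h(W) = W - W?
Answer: -21762/17 ≈ -1280.1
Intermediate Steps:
a = 21762/17 (a = 9*(-29016/(-204)) = 9*(-29016*(-1/204)) = 9*(2418/17) = 21762/17 ≈ 1280.1)
Z = 7 (Z = 35 - 28 = 7)
h(W) = 0
h(Z) - a = 0 - 1*21762/17 = 0 - 21762/17 = -21762/17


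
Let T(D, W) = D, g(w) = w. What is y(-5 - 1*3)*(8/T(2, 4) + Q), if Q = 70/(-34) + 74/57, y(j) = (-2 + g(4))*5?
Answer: 31390/969 ≈ 32.394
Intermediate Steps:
y(j) = 10 (y(j) = (-2 + 4)*5 = 2*5 = 10)
Q = -737/969 (Q = 70*(-1/34) + 74*(1/57) = -35/17 + 74/57 = -737/969 ≈ -0.76058)
y(-5 - 1*3)*(8/T(2, 4) + Q) = 10*(8/2 - 737/969) = 10*(8*(1/2) - 737/969) = 10*(4 - 737/969) = 10*(3139/969) = 31390/969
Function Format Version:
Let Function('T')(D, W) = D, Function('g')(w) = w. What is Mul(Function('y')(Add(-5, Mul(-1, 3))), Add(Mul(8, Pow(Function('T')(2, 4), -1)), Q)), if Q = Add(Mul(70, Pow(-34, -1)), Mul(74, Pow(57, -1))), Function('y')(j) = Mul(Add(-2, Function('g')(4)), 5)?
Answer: Rational(31390, 969) ≈ 32.394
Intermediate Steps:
Function('y')(j) = 10 (Function('y')(j) = Mul(Add(-2, 4), 5) = Mul(2, 5) = 10)
Q = Rational(-737, 969) (Q = Add(Mul(70, Rational(-1, 34)), Mul(74, Rational(1, 57))) = Add(Rational(-35, 17), Rational(74, 57)) = Rational(-737, 969) ≈ -0.76058)
Mul(Function('y')(Add(-5, Mul(-1, 3))), Add(Mul(8, Pow(Function('T')(2, 4), -1)), Q)) = Mul(10, Add(Mul(8, Pow(2, -1)), Rational(-737, 969))) = Mul(10, Add(Mul(8, Rational(1, 2)), Rational(-737, 969))) = Mul(10, Add(4, Rational(-737, 969))) = Mul(10, Rational(3139, 969)) = Rational(31390, 969)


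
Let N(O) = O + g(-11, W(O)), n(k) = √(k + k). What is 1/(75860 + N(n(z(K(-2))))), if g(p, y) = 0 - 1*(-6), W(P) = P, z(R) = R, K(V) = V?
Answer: 37933/2877824980 - I/2877824980 ≈ 1.3181e-5 - 3.4748e-10*I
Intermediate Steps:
g(p, y) = 6 (g(p, y) = 0 + 6 = 6)
n(k) = √2*√k (n(k) = √(2*k) = √2*√k)
N(O) = 6 + O (N(O) = O + 6 = 6 + O)
1/(75860 + N(n(z(K(-2))))) = 1/(75860 + (6 + √2*√(-2))) = 1/(75860 + (6 + √2*(I*√2))) = 1/(75860 + (6 + 2*I)) = 1/(75866 + 2*I) = (75866 - 2*I)/5755649960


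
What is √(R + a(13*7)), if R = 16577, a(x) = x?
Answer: 6*√463 ≈ 129.10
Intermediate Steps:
√(R + a(13*7)) = √(16577 + 13*7) = √(16577 + 91) = √16668 = 6*√463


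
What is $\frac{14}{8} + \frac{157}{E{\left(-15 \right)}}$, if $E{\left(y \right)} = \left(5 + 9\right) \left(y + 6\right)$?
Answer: $\frac{127}{252} \approx 0.50397$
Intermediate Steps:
$E{\left(y \right)} = 84 + 14 y$ ($E{\left(y \right)} = 14 \left(6 + y\right) = 84 + 14 y$)
$\frac{14}{8} + \frac{157}{E{\left(-15 \right)}} = \frac{14}{8} + \frac{157}{84 + 14 \left(-15\right)} = 14 \cdot \frac{1}{8} + \frac{157}{84 - 210} = \frac{7}{4} + \frac{157}{-126} = \frac{7}{4} + 157 \left(- \frac{1}{126}\right) = \frac{7}{4} - \frac{157}{126} = \frac{127}{252}$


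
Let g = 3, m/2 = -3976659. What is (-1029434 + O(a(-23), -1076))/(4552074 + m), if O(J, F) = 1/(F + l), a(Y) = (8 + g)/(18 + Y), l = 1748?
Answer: 691779647/2285635968 ≈ 0.30266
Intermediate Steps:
m = -7953318 (m = 2*(-3976659) = -7953318)
a(Y) = 11/(18 + Y) (a(Y) = (8 + 3)/(18 + Y) = 11/(18 + Y))
O(J, F) = 1/(1748 + F) (O(J, F) = 1/(F + 1748) = 1/(1748 + F))
(-1029434 + O(a(-23), -1076))/(4552074 + m) = (-1029434 + 1/(1748 - 1076))/(4552074 - 7953318) = (-1029434 + 1/672)/(-3401244) = (-1029434 + 1/672)*(-1/3401244) = -691779647/672*(-1/3401244) = 691779647/2285635968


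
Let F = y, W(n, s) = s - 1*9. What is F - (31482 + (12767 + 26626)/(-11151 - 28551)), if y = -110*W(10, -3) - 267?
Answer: -402684255/13234 ≈ -30428.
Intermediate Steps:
W(n, s) = -9 + s (W(n, s) = s - 9 = -9 + s)
y = 1053 (y = -110*(-9 - 3) - 267 = -110*(-12) - 267 = 1320 - 267 = 1053)
F = 1053
F - (31482 + (12767 + 26626)/(-11151 - 28551)) = 1053 - (31482 + (12767 + 26626)/(-11151 - 28551)) = 1053 - (31482 + 39393/(-39702)) = 1053 - (31482 + 39393*(-1/39702)) = 1053 - (31482 - 13131/13234) = 1053 - 1*416619657/13234 = 1053 - 416619657/13234 = -402684255/13234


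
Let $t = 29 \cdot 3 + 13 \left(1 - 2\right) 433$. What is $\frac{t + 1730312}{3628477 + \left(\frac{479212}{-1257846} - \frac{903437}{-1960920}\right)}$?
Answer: $\frac{709034370744164400}{1491627847768106717} \approx 0.47534$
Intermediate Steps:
$t = -5542$ ($t = 87 + 13 \left(-1\right) 433 = 87 - 5629 = -5542$)
$\frac{t + 1730312}{3628477 + \left(\frac{479212}{-1257846} - \frac{903437}{-1960920}\right)} = \frac{-5542 + 1730312}{3628477 + \left(\frac{479212}{-1257846} - \frac{903437}{-1960920}\right)} = \frac{1724770}{3628477 + \left(479212 \left(- \frac{1}{1257846}\right) - - \frac{903437}{1960920}\right)} = \frac{1724770}{3628477 + \left(- \frac{239606}{628923} + \frac{903437}{1960920}\right)} = \frac{1724770}{3628477 + \frac{32781370277}{411089229720}} = \frac{1724770}{\frac{1491627847768106717}{411089229720}} = 1724770 \cdot \frac{411089229720}{1491627847768106717} = \frac{709034370744164400}{1491627847768106717}$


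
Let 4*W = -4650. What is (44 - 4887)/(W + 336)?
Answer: 334/57 ≈ 5.8596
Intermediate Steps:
W = -2325/2 (W = (1/4)*(-4650) = -2325/2 ≈ -1162.5)
(44 - 4887)/(W + 336) = (44 - 4887)/(-2325/2 + 336) = -4843/(-1653/2) = -4843*(-2/1653) = 334/57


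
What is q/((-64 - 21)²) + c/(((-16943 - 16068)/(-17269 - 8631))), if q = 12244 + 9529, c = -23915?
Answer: -4474435413997/238504475 ≈ -18760.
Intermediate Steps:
q = 21773
q/((-64 - 21)²) + c/(((-16943 - 16068)/(-17269 - 8631))) = 21773/((-64 - 21)²) - 23915*(-17269 - 8631)/(-16943 - 16068) = 21773/((-85)²) - 23915/((-33011/(-25900))) = 21773/7225 - 23915/((-33011*(-1/25900))) = 21773*(1/7225) - 23915/33011/25900 = 21773/7225 - 23915*25900/33011 = 21773/7225 - 619398500/33011 = -4474435413997/238504475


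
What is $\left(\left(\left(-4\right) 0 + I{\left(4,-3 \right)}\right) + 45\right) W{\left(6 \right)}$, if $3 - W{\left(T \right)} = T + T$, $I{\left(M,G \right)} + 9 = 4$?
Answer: $-360$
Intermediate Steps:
$I{\left(M,G \right)} = -5$ ($I{\left(M,G \right)} = -9 + 4 = -5$)
$W{\left(T \right)} = 3 - 2 T$ ($W{\left(T \right)} = 3 - \left(T + T\right) = 3 - 2 T$)
$\left(\left(\left(-4\right) 0 + I{\left(4,-3 \right)}\right) + 45\right) W{\left(6 \right)} = \left(\left(\left(-4\right) 0 - 5\right) + 45\right) \left(3 - 12\right) = \left(\left(0 - 5\right) + 45\right) \left(3 - 12\right) = \left(-5 + 45\right) \left(-9\right) = 40 \left(-9\right) = -360$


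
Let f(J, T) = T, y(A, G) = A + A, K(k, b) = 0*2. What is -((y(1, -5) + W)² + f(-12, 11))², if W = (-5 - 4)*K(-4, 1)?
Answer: -225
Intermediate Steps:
K(k, b) = 0
y(A, G) = 2*A
W = 0 (W = (-5 - 4)*0 = -9*0 = 0)
-((y(1, -5) + W)² + f(-12, 11))² = -((2*1 + 0)² + 11)² = -((2 + 0)² + 11)² = -(2² + 11)² = -(4 + 11)² = -1*15² = -1*225 = -225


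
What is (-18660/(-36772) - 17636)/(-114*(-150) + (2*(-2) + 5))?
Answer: -162123083/157209493 ≈ -1.0313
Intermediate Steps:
(-18660/(-36772) - 17636)/(-114*(-150) + (2*(-2) + 5)) = (-18660*(-1/36772) - 17636)/(17100 + (-4 + 5)) = (4665/9193 - 17636)/(17100 + 1) = -162123083/9193/17101 = -162123083/9193*1/17101 = -162123083/157209493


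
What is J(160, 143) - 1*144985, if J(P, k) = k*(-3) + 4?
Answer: -145410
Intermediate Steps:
J(P, k) = 4 - 3*k (J(P, k) = -3*k + 4 = 4 - 3*k)
J(160, 143) - 1*144985 = (4 - 3*143) - 1*144985 = (4 - 429) - 144985 = -425 - 144985 = -145410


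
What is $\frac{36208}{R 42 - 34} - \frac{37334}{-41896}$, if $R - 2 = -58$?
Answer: $- \frac{356972861}{24990964} \approx -14.284$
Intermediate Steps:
$R = -56$ ($R = 2 - 58 = -56$)
$\frac{36208}{R 42 - 34} - \frac{37334}{-41896} = \frac{36208}{\left(-56\right) 42 - 34} - \frac{37334}{-41896} = \frac{36208}{-2352 - 34} - - \frac{18667}{20948} = \frac{36208}{-2386} + \frac{18667}{20948} = 36208 \left(- \frac{1}{2386}\right) + \frac{18667}{20948} = - \frac{18104}{1193} + \frac{18667}{20948} = - \frac{356972861}{24990964}$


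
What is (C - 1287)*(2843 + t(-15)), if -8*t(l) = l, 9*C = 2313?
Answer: -11720885/4 ≈ -2.9302e+6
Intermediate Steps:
C = 257 (C = (⅑)*2313 = 257)
t(l) = -l/8
(C - 1287)*(2843 + t(-15)) = (257 - 1287)*(2843 - ⅛*(-15)) = -1030*(2843 + 15/8) = -1030*22759/8 = -11720885/4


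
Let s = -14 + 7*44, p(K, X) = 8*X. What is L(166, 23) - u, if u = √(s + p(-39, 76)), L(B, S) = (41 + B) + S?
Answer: 230 - √902 ≈ 199.97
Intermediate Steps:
L(B, S) = 41 + B + S
s = 294 (s = -14 + 308 = 294)
u = √902 (u = √(294 + 8*76) = √(294 + 608) = √902 ≈ 30.033)
L(166, 23) - u = (41 + 166 + 23) - √902 = 230 - √902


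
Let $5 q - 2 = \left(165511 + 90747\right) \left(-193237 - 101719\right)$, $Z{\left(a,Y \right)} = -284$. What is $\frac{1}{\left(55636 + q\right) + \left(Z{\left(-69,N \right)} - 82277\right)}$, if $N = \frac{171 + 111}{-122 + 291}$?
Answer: $- \frac{5}{75584969271} \approx -6.6151 \cdot 10^{-11}$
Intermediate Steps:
$N = \frac{282}{169} \approx 1.6686$
$q = - \frac{75584834646}{5}$ ($q = \frac{2}{5} + \frac{\left(165511 + 90747\right) \left(-193237 - 101719\right)}{5} = \frac{2}{5} + \frac{256258 \left(-294956\right)}{5} = \frac{2}{5} + \frac{1}{5} \left(-75584834648\right) = \frac{2}{5} - \frac{75584834648}{5} = - \frac{75584834646}{5} \approx -1.5117 \cdot 10^{10}$)
$\frac{1}{\left(55636 + q\right) + \left(Z{\left(-69,N \right)} - 82277\right)} = \frac{1}{\left(55636 - \frac{75584834646}{5}\right) - 82561} = \frac{1}{- \frac{75584556466}{5} - 82561} = \frac{1}{- \frac{75584969271}{5}} = - \frac{5}{75584969271}$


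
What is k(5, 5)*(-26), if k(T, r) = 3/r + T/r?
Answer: -208/5 ≈ -41.600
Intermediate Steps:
k(5, 5)*(-26) = ((3 + 5)/5)*(-26) = ((1/5)*8)*(-26) = (8/5)*(-26) = -208/5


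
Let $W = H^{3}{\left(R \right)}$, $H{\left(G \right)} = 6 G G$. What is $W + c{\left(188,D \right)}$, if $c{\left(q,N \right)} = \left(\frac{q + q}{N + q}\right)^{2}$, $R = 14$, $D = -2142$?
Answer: $\frac{1552426661240848}{954529} \approx 1.6264 \cdot 10^{9}$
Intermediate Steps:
$H{\left(G \right)} = 6 G^{2}$
$c{\left(q,N \right)} = \frac{4 q^{2}}{\left(N + q\right)^{2}}$ ($c{\left(q,N \right)} = \left(\frac{2 q}{N + q}\right)^{2} = \frac{4 q^{2}}{\left(N + q\right)^{2}}$)
$W = 1626379776$ ($W = \left(6 \cdot 14^{2}\right)^{3} = \left(6 \cdot 196\right)^{3} = 1176^{3} = 1626379776$)
$W + c{\left(188,D \right)} = 1626379776 + \frac{4 \cdot 188^{2}}{\left(-2142 + 188\right)^{2}} = 1626379776 + 4 \cdot 35344 \cdot \frac{1}{3818116} = 1626379776 + \frac{35344}{954529} = \frac{1552426661240848}{954529}$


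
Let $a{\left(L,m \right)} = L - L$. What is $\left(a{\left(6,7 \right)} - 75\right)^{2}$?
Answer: $5625$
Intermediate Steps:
$a{\left(L,m \right)} = 0$
$\left(a{\left(6,7 \right)} - 75\right)^{2} = \left(0 - 75\right)^{2} = \left(-75\right)^{2} = 5625$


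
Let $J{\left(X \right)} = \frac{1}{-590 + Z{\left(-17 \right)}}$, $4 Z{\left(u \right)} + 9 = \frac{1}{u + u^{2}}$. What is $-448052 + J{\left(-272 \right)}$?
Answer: $- \frac{288709924172}{644367} \approx -4.4805 \cdot 10^{5}$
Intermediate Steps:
$Z{\left(u \right)} = - \frac{9}{4} + \frac{1}{4 \left(u + u^{2}\right)}$
$J{\left(X \right)} = - \frac{1088}{644367}$ ($J{\left(X \right)} = \frac{1}{-590 + \frac{1 - -153 - 9 \left(-17\right)^{2}}{4 \left(-17\right) \left(1 - 17\right)}} = \frac{1}{-590 + \frac{1}{4} \left(- \frac{1}{17}\right) \frac{1}{-16} \left(1 + 153 - 2601\right)} = \frac{1}{-590 + \frac{1}{4} \left(- \frac{1}{17}\right) \left(- \frac{1}{16}\right) \left(1 + 153 - 2601\right)} = \frac{1}{-590 + \frac{1}{4} \left(- \frac{1}{17}\right) \left(- \frac{1}{16}\right) \left(-2447\right)} = \frac{1}{-590 - \frac{2447}{1088}} = \frac{1}{- \frac{644367}{1088}} = - \frac{1088}{644367}$)
$-448052 + J{\left(-272 \right)} = -448052 - \frac{1088}{644367} = - \frac{288709924172}{644367}$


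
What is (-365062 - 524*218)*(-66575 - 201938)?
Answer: 128696669822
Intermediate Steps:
(-365062 - 524*218)*(-66575 - 201938) = (-365062 - 114232)*(-268513) = -479294*(-268513) = 128696669822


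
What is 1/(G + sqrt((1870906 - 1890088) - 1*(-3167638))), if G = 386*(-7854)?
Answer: -757911/2297715548570 - sqrt(787114)/4595431097140 ≈ -3.3005e-7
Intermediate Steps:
G = -3031644
1/(G + sqrt((1870906 - 1890088) - 1*(-3167638))) = 1/(-3031644 + sqrt((1870906 - 1890088) - 1*(-3167638))) = 1/(-3031644 + sqrt(-19182 + 3167638)) = 1/(-3031644 + sqrt(3148456)) = 1/(-3031644 + 2*sqrt(787114))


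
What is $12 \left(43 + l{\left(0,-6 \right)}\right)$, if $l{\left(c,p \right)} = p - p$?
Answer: $516$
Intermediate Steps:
$l{\left(c,p \right)} = 0$
$12 \left(43 + l{\left(0,-6 \right)}\right) = 12 \left(43 + 0\right) = 12 \cdot 43 = 516$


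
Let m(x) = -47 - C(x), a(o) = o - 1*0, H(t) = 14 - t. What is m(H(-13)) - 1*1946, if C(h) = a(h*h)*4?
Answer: -4909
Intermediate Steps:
a(o) = o (a(o) = o + 0 = o)
C(h) = 4*h² (C(h) = (h*h)*4 = h²*4 = 4*h²)
m(x) = -47 - 4*x²
m(H(-13)) - 1*1946 = (-47 - 4*(14 - 1*(-13))²) - 1*1946 = (-47 - 4*(14 + 13)²) - 1946 = (-47 - 4*27²) - 1946 = (-47 - 4*729) - 1946 = (-47 - 2916) - 1946 = -2963 - 1946 = -4909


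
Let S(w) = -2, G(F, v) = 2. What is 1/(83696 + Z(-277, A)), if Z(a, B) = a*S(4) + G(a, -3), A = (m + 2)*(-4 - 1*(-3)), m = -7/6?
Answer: 1/84252 ≈ 1.1869e-5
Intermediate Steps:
m = -7/6 (m = -7*⅙ = -7/6 ≈ -1.1667)
A = -⅚ (A = (-7/6 + 2)*(-4 - 1*(-3)) = 5*(-4 + 3)/6 = (⅚)*(-1) = -⅚ ≈ -0.83333)
Z(a, B) = 2 - 2*a (Z(a, B) = a*(-2) + 2 = -2*a + 2 = 2 - 2*a)
1/(83696 + Z(-277, A)) = 1/(83696 + (2 - 2*(-277))) = 1/(83696 + (2 + 554)) = 1/(83696 + 556) = 1/84252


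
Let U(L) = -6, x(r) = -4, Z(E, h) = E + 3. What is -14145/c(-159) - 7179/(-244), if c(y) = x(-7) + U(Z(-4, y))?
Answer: 352317/244 ≈ 1443.9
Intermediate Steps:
Z(E, h) = 3 + E
c(y) = -10 (c(y) = -4 - 6 = -10)
-14145/c(-159) - 7179/(-244) = -14145/(-10) - 7179/(-244) = -14145*(-⅒) - 7179*(-1/244) = 2829/2 + 7179/244 = 352317/244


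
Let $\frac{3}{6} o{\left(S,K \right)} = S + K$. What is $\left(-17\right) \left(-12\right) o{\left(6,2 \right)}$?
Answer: $3264$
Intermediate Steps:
$o{\left(S,K \right)} = 2 K + 2 S$ ($o{\left(S,K \right)} = 2 \left(S + K\right) = 2 \left(K + S\right) = 2 K + 2 S$)
$\left(-17\right) \left(-12\right) o{\left(6,2 \right)} = \left(-17\right) \left(-12\right) \left(2 \cdot 2 + 2 \cdot 6\right) = 204 \left(4 + 12\right) = 204 \cdot 16 = 3264$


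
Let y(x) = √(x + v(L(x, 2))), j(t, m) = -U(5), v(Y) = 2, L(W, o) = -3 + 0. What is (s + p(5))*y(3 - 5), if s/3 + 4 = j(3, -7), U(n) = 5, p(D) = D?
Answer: 0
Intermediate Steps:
L(W, o) = -3
j(t, m) = -5 (j(t, m) = -1*5 = -5)
s = -27 (s = -12 + 3*(-5) = -12 - 15 = -27)
y(x) = √(2 + x) (y(x) = √(x + 2) = √(2 + x))
(s + p(5))*y(3 - 5) = (-27 + 5)*√(2 + (3 - 5)) = -22*√(2 - 2) = -22*√0 = -22*0 = 0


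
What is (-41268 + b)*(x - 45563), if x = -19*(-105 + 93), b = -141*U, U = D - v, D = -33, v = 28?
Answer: 1480958445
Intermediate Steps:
U = -61 (U = -33 - 1*28 = -33 - 28 = -61)
b = 8601 (b = -141*(-61) = 8601)
x = 228 (x = -19*(-12) = 228)
(-41268 + b)*(x - 45563) = (-41268 + 8601)*(228 - 45563) = -32667*(-45335) = 1480958445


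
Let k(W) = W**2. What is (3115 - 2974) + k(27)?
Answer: 870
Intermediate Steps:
(3115 - 2974) + k(27) = (3115 - 2974) + 27**2 = 141 + 729 = 870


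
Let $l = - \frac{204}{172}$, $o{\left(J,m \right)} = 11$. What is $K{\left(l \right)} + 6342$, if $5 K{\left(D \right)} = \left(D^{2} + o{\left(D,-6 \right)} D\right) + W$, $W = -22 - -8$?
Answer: $\frac{58584382}{9245} \approx 6336.9$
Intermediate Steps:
$W = -14$ ($W = -22 + 8 = -14$)
$l = - \frac{51}{43}$ ($l = \left(-204\right) \frac{1}{172} = - \frac{51}{43} \approx -1.186$)
$K{\left(D \right)} = - \frac{14}{5} + \frac{D^{2}}{5} + \frac{11 D}{5}$ ($K{\left(D \right)} = \frac{\left(D^{2} + 11 D\right) - 14}{5} = \frac{-14 + D^{2} + 11 D}{5} = - \frac{14}{5} + \frac{D^{2}}{5} + \frac{11 D}{5}$)
$K{\left(l \right)} + 6342 = \left(- \frac{14}{5} + \frac{\left(- \frac{51}{43}\right)^{2}}{5} + \frac{11}{5} \left(- \frac{51}{43}\right)\right) + 6342 = \left(- \frac{14}{5} + \frac{1}{5} \cdot \frac{2601}{1849} - \frac{561}{215}\right) + 6342 = \left(- \frac{14}{5} + \frac{2601}{9245} - \frac{561}{215}\right) + 6342 = - \frac{47408}{9245} + 6342 = \frac{58584382}{9245}$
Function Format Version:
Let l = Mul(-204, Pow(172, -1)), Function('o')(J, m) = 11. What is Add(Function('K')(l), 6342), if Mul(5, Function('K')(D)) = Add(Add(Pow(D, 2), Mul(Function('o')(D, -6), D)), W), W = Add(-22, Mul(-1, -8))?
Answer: Rational(58584382, 9245) ≈ 6336.9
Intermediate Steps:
W = -14 (W = Add(-22, 8) = -14)
l = Rational(-51, 43) (l = Mul(-204, Rational(1, 172)) = Rational(-51, 43) ≈ -1.1860)
Function('K')(D) = Add(Rational(-14, 5), Mul(Rational(1, 5), Pow(D, 2)), Mul(Rational(11, 5), D)) (Function('K')(D) = Mul(Rational(1, 5), Add(Add(Pow(D, 2), Mul(11, D)), -14)) = Mul(Rational(1, 5), Add(-14, Pow(D, 2), Mul(11, D))) = Add(Rational(-14, 5), Mul(Rational(1, 5), Pow(D, 2)), Mul(Rational(11, 5), D)))
Add(Function('K')(l), 6342) = Add(Add(Rational(-14, 5), Mul(Rational(1, 5), Pow(Rational(-51, 43), 2)), Mul(Rational(11, 5), Rational(-51, 43))), 6342) = Add(Add(Rational(-14, 5), Mul(Rational(1, 5), Rational(2601, 1849)), Rational(-561, 215)), 6342) = Add(Add(Rational(-14, 5), Rational(2601, 9245), Rational(-561, 215)), 6342) = Add(Rational(-47408, 9245), 6342) = Rational(58584382, 9245)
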